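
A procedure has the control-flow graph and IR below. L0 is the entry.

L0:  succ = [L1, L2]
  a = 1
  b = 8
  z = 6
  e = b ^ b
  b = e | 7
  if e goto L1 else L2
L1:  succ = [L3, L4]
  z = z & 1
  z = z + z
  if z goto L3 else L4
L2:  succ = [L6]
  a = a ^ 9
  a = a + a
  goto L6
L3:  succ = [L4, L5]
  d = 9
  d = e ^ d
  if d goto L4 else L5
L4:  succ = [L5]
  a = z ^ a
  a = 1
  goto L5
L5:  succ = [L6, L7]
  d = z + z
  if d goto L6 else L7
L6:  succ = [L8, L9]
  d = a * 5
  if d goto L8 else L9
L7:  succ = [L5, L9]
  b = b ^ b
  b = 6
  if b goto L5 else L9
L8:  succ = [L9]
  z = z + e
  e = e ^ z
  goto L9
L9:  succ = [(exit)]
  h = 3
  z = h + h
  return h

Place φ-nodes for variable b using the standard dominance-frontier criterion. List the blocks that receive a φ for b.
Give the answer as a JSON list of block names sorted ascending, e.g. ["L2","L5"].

idom tree: L1←L0 L2←L0 L3←L1 L4←L1 L5←L1 L6←L0 L7←L5 L8←L6 L9←L0
Dom∩ at merges:
  L4: preds {L1,L3}: {L0,L1} ∩ {L0,L1,L3} = {L0,L1}; idom=L1
  L5: preds {L3,L4,L7}: {L0,L1,L3} ∩ {L0,L1,L4} ∩ {L0,L1,L5,L7} = {L0,L1}; idom=L1
  L6: preds {L2,L5}: {L0,L2} ∩ {L0,L1,L5} = {L0}; idom=L0
  L9: preds {L6,L7,L8}: {L0,L6} ∩ {L0,L1,L5,L7} ∩ {L0,L6,L8} = {L0}; idom=L0

DF derivation:
  join L4 pred L1: · stop@L1
  join L4 pred L3: L3 stop@L1
  join L5 pred L3: L3 stop@L1
  join L5 pred L4: L4 stop@L1
  join L5 pred L7: L7→L5 stop@L1
  join L6 pred L2: L2 stop@L0
  join L6 pred L5: L5→L1 stop@L0
  join L9 pred L6: L6 stop@L0
  join L9 pred L7: L7→L5→L1 stop@L0
  join L9 pred L8: L8→L6 stop@L0
  L0: DF=∅
  L1: DF={L6,L9}
  L2: DF={L6}
  L3: DF={L4,L5}
  L4: DF={L5}
  L5: DF={L5,L6,L9}
  L6: DF={L9}
  L7: DF={L5,L9}
  L8: DF={L9}
  L9: DF=∅

φ for b: defs {L0,L7}
  DF⁺ = {L5,L6,L9}

Answer: ["L5", "L6", "L9"]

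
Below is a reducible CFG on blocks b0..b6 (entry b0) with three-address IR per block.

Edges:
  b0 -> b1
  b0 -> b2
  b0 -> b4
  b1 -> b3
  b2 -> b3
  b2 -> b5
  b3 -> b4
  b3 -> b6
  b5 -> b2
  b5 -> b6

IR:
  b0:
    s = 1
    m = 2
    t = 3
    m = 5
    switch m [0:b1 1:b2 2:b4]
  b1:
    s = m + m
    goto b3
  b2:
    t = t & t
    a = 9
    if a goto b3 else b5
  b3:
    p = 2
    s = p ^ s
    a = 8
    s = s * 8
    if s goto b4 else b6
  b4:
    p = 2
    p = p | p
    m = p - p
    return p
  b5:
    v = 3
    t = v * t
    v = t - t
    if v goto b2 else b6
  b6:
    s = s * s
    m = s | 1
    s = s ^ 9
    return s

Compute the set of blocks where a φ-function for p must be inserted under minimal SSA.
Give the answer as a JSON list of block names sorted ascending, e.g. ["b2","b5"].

idom tree: b1←b0 b2←b0 b3←b0 b4←b0 b5←b2 b6←b0
Dom∩ at merges:
  b2: preds {b0,b5}: {b0} ∩ {b0,b2,b5} = {b0}; idom=b0
  b3: preds {b1,b2}: {b0,b1} ∩ {b0,b2} = {b0}; idom=b0
  b4: preds {b0,b3}: {b0} ∩ {b0,b3} = {b0}; idom=b0
  b6: preds {b3,b5}: {b0,b3} ∩ {b0,b2,b5} = {b0}; idom=b0

DF walk-up:
  b2←b0: walk · to b0
  b2←b5: walk b5→b2 to b0
  b3←b1: walk b1 to b0
  b3←b2: walk b2 to b0
  b4←b0: walk · to b0
  b4←b3: walk b3 to b0
  b6←b3: walk b3 to b0
  b6←b5: walk b5→b2 to b0
  b0 → ∅
  b1 → {b3}
  b2 → {b2,b3,b6}
  b3 → {b4,b6}
  b4 → ∅
  b5 → {b2,b6}
  b6 → ∅

φ for p: defs {b3,b4}
  DF⁺ = {b4,b6}

Answer: ["b4", "b6"]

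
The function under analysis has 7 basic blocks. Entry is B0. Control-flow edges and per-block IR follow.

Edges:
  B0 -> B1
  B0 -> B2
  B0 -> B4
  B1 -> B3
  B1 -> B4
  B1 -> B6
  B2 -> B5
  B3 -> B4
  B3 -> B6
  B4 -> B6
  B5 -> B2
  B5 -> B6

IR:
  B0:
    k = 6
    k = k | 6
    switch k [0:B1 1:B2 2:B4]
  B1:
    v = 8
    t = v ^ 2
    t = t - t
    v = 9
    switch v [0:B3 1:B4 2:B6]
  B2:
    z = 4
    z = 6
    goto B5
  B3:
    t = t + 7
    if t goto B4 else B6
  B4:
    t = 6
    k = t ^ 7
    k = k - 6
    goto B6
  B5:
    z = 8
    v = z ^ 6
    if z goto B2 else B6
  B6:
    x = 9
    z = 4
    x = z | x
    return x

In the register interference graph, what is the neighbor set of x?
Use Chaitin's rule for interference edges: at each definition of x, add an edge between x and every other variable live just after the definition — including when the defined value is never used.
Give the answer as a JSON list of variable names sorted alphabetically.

Answer: ["z"]

Analysis:
Block summaries:
  B0 def {k} use ∅
  B1 def {t,v} use ∅
  B2 def {z} use ∅
  B3 def {t} use {t}
  B4 def {k,t} use ∅
  B5 def {v,z} use ∅
  B6 def {x,z} use ∅

Backward fixpoint:
  live B0: ∅→∅
  live B1: ∅→{t}
  live B2: ∅→∅
  live B3: {t}→∅
  live B4: ∅→∅
  live B5: ∅→∅
  live B6: ∅→∅

Conflict graph:
  k — ∅
  t — {v}
  v — {t,z}
  x — {z}
  z — {v,x}

N(x) = ["z"]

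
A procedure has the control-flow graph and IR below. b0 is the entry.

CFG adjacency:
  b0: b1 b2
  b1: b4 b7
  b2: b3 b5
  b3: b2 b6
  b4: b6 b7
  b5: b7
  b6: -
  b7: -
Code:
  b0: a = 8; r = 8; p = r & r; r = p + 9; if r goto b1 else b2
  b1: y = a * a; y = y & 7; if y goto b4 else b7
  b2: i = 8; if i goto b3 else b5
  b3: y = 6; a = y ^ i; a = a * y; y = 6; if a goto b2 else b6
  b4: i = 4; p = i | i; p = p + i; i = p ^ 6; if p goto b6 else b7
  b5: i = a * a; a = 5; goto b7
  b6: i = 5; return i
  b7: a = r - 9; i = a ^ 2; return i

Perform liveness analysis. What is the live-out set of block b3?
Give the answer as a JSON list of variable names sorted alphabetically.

def/use:
  b0: {a,p,r} / ∅
  b1: {y} / {a}
  b2: {i} / ∅
  b3: {a,y} / {i}
  b4: {i,p} / ∅
  b5: {a,i} / {a}
  b6: {i} / ∅
  b7: {a,i} / {r}

Backward fixpoint:
  b0 li=∅ lo={a,r}
  b1 li={a,r} lo={r}
  b2 li={a,r} lo={a,i,r}
  b3 li={i,r} lo={a,r}
  b4 li={r} lo={r}
  b5 li={a,r} lo={r}
  b6 li=∅ lo=∅
  b7 li={r} lo=∅

live-out(b3) = ["a", "r"]

Answer: ["a", "r"]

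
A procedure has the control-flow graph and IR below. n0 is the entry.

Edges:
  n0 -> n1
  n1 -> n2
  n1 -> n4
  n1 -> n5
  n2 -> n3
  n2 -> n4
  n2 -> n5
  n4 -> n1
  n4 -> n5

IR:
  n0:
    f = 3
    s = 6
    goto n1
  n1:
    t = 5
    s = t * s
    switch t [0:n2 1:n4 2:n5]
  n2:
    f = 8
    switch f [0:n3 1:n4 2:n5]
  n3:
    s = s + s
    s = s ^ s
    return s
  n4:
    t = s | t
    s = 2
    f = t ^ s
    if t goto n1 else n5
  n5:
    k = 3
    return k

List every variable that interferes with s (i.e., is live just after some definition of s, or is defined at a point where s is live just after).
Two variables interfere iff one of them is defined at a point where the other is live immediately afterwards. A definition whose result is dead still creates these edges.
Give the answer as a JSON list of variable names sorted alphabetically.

Answer: ["f", "t"]

Working:
Block summaries:
  n0: {f,s} / ∅
  n1: {s,t} / {s}
  n2: {f} / ∅
  n3: {s} / {s}
  n4: {f,s,t} / {s,t}
  n5: {k} / ∅

Liveness:
  n0: in=∅ out={s}
  n1: in={s} out={s,t}
  n2: in={s,t} out={s,t}
  n3: in={s} out=∅
  n4: in={s,t} out={s}
  n5: in=∅ out=∅

Interfere edges:
  f↔{s,t}
  k↔∅
  s↔{f,t}
  t↔{f,s}

N(s) = ["f", "t"]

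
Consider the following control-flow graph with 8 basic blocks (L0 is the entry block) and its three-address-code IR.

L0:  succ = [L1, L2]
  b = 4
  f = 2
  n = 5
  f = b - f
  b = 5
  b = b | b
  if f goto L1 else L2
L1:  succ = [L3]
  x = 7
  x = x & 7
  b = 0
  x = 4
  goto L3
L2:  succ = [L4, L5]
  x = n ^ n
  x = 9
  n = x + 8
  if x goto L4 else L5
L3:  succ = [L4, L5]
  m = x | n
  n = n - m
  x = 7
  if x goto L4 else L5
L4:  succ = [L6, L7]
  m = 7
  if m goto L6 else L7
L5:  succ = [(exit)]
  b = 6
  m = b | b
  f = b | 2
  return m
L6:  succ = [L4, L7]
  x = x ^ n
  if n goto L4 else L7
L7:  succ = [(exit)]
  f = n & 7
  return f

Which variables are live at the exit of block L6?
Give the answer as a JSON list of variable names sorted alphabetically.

Answer: ["n", "x"]

Derivation:
def/use:
  L0: def={b,f,n} ue=∅
  L1: def={b,x} ue=∅
  L2: def={n,x} ue={n}
  L3: def={m,n,x} ue={n,x}
  L4: def={m} ue=∅
  L5: def={b,f,m} ue=∅
  L6: def={x} ue={n,x}
  L7: def={f} ue={n}

Live sets:
  L0: in=∅ out={n}
  L1: in={n} out={n,x}
  L2: in={n} out={n,x}
  L3: in={n,x} out={n,x}
  L4: in={n,x} out={n,x}
  L5: in=∅ out=∅
  L6: in={n,x} out={n,x}
  L7: in={n} out=∅

live-out(L6) = ["n", "x"]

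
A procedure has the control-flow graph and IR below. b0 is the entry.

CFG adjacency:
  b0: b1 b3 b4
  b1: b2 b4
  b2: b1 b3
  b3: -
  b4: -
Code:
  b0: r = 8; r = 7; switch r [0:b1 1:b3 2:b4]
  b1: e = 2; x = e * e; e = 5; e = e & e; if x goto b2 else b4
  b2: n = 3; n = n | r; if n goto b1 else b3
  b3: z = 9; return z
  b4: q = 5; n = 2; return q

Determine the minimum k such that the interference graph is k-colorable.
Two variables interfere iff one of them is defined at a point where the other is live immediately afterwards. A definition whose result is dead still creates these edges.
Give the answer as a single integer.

Answer: 3

Analysis:
Block summaries:
  b0: {r} / ∅
  b1: {e,x} / ∅
  b2: {n} / {r}
  b3: {z} / ∅
  b4: {n,q} / ∅

Live sets:
  b0 li=∅ lo={r}
  b1 li={r} lo={r}
  b2 li={r} lo={r}
  b3 li=∅ lo=∅
  b4 li=∅ lo=∅

Interfere edges:
  e↔{r,x}
  n↔{q,r}
  q↔{n}
  r↔{e,n,x}
  x↔{e,r}
  z↔∅

Registers:
  {e,r,x} pairwise interfere (3-clique) ⇒ χ ≥ 3
  3-colouring: r0={q,r,z}  r1={e,n}  r2={x}
  χ = 3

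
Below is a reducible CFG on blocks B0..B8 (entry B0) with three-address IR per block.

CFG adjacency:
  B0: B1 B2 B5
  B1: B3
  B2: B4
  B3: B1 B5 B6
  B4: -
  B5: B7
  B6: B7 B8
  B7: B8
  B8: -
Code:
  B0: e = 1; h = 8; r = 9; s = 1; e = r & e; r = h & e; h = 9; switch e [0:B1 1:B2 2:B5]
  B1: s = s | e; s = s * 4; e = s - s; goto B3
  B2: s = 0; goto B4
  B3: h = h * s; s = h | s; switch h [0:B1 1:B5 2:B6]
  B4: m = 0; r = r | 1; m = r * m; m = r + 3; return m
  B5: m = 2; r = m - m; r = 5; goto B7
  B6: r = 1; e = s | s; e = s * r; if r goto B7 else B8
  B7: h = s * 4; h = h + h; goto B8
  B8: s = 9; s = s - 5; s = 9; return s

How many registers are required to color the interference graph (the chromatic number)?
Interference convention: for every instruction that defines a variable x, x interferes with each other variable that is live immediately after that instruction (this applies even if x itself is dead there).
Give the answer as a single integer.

Answer: 4

Analysis:
Block summaries:
  B0: def={e,h,r,s} ue=∅
  B1: def={e,s} ue={e,s}
  B2: def={s} ue=∅
  B3: def={h,s} ue={h,s}
  B4: def={m,r} ue={r}
  B5: def={m,r} ue=∅
  B6: def={e,r} ue={s}
  B7: def={h} ue={s}
  B8: def={s} ue=∅

Liveness:
  B0 li=∅ lo={e,h,r,s}
  B1 li={e,h,s} lo={e,h,s}
  B2 li={r} lo={r}
  B3 li={e,h,s} lo={e,h,s}
  B4 li={r} lo=∅
  B5 li={s} lo={s}
  B6 li={s} lo={s}
  B7 li={s} lo=∅
  B8 li=∅ lo=∅

Interference:
  e↔{h,r,s}
  h↔{e,r,s}
  m↔{r,s}
  r↔{e,h,m,s}
  s↔{e,h,m,r}

Registers:
  lower bound: {e,h,r,s} mutually conflict ⇒ χ ≥ 4
  4-colouring: c0={r}  c1={s}  c2={e,m}  c3={h}
  χ = 4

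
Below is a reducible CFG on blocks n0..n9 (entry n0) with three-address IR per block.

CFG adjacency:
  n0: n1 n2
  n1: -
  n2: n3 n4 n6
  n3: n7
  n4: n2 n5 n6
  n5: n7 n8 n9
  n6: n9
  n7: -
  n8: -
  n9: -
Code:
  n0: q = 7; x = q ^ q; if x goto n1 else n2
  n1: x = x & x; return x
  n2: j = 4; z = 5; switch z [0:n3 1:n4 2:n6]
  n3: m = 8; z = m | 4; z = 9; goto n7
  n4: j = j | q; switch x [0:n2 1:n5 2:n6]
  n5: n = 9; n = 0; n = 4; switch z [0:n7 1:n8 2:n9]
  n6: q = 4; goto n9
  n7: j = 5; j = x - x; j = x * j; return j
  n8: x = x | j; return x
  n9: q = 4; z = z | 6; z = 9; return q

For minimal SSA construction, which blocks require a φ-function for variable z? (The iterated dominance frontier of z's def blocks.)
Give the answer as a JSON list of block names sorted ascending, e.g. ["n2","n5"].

Answer: ["n2", "n7"]

Derivation:
idom tree: n1←n0 n2←n0 n3←n2 n4←n2 n5←n4 n6←n2 n7←n2 n8←n5 n9←n2
Dom∩ at merges:
  n2: preds {n0,n4}: {n0} ∩ {n0,n2,n4} = {n0}; idom=n0
  n6: preds {n2,n4}: {n0,n2} ∩ {n0,n2,n4} = {n0,n2}; idom=n2
  n7: preds {n3,n5}: {n0,n2,n3} ∩ {n0,n2,n4,n5} = {n0,n2}; idom=n2
  n9: preds {n5,n6}: {n0,n2,n4,n5} ∩ {n0,n2,n6} = {n0,n2}; idom=n2

DF walk-up:
  join n2 pred n0: · stop@n0
  join n2 pred n4: n4→n2 stop@n0
  join n6 pred n2: · stop@n2
  join n6 pred n4: n4 stop@n2
  join n7 pred n3: n3 stop@n2
  join n7 pred n5: n5→n4 stop@n2
  join n9 pred n5: n5→n4 stop@n2
  join n9 pred n6: n6 stop@n2
  n0: DF=∅
  n1: DF=∅
  n2: DF={n2}
  n3: DF={n7}
  n4: DF={n2,n6,n7,n9}
  n5: DF={n7,n9}
  n6: DF={n9}
  n7: DF=∅
  n8: DF=∅
  n9: DF=∅

φ for z: defs {n2,n3,n9}
  DF⁺ = {n2,n7}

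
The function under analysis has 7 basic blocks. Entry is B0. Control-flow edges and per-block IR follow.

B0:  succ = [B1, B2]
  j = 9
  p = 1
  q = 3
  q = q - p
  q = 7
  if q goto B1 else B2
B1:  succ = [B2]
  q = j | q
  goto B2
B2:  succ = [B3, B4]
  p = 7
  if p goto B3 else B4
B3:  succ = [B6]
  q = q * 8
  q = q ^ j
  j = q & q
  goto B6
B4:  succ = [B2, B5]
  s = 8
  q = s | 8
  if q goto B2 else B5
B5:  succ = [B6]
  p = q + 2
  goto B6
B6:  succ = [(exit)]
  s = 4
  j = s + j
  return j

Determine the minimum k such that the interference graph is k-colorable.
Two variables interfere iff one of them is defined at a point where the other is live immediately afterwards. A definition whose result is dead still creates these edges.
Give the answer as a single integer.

Block summaries:
  B0: {j,p,q} / ∅
  B1: {q} / {j,q}
  B2: {p} / ∅
  B3: {j,q} / {j,q}
  B4: {q,s} / ∅
  B5: {p} / {q}
  B6: {j,s} / {j}

Live sets:
  B0: in=∅ out={j,q}
  B1: in={j,q} out={j,q}
  B2: in={j,q} out={j,q}
  B3: in={j,q} out={j}
  B4: in={j} out={j,q}
  B5: in={j,q} out={j}
  B6: in={j} out=∅

Conflict graph:
  j: {p,q,s}
  p: {j,q}
  q: {j,p}
  s: {j}

Colouring:
  clique {j,p,q} ⇒ need ≥ 3
  assign j→c0 p→c1 q→c2 s→c1 — no edge inside a register ⇒ χ ≤ 3
  χ = 3

Answer: 3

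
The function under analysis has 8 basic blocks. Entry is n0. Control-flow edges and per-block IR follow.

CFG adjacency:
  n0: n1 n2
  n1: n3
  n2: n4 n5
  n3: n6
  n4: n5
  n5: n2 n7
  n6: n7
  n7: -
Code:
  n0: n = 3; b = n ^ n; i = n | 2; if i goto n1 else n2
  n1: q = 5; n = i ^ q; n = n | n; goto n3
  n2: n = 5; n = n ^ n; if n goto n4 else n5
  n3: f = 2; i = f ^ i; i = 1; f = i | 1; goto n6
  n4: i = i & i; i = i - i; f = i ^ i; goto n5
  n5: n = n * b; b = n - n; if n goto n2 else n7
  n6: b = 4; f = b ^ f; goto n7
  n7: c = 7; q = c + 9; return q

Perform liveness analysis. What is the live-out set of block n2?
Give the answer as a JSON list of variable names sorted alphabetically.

Block summaries:
  n0: {b,i,n} / ∅
  n1: {n,q} / {i}
  n2: {n} / ∅
  n3: {f,i} / {i}
  n4: {f,i} / {i}
  n5: {b,n} / {b,n}
  n6: {b,f} / {f}
  n7: {c,q} / ∅

Backward fixpoint:
  live n0: ∅→{b,i}
  live n1: {i}→{i}
  live n2: {b,i}→{b,i,n}
  live n3: {i}→{f}
  live n4: {b,i,n}→{b,i,n}
  live n5: {b,i,n}→{b,i}
  live n6: {f}→∅
  live n7: ∅→∅

live-out(n2) = ["b", "i", "n"]

Answer: ["b", "i", "n"]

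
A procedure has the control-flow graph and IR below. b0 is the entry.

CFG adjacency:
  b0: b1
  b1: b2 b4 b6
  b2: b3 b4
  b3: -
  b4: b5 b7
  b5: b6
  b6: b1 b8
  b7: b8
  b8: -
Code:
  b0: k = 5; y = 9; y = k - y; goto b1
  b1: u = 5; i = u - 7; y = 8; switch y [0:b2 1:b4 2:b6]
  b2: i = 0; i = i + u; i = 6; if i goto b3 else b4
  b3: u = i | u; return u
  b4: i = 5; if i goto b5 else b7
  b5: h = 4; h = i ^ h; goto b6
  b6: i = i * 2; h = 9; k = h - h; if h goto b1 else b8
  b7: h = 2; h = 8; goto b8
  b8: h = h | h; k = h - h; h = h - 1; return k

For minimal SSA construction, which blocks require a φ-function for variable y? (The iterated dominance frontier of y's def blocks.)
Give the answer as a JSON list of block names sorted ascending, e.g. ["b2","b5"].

idom tree: b1←b0 b2←b1 b3←b2 b4←b1 b5←b4 b6←b1 b7←b4 b8←b1
Dom at joins:
  b1: preds {b0,b6}: {b0} ∩ {b0,b1,b6} = {b0}; idom=b0
  b4: preds {b1,b2}: {b0,b1} ∩ {b0,b1,b2} = {b0,b1}; idom=b1
  b6: preds {b1,b5}: {b0,b1} ∩ {b0,b1,b4,b5} = {b0,b1}; idom=b1
  b8: preds {b6,b7}: {b0,b1,b6} ∩ {b0,b1,b4,b7} = {b0,b1}; idom=b1

DF walk-up:
  join b1 pred b0: · stop@b0
  join b1 pred b6: b6→b1 stop@b0
  join b4 pred b1: · stop@b1
  join b4 pred b2: b2 stop@b1
  join b6 pred b1: · stop@b1
  join b6 pred b5: b5→b4 stop@b1
  join b8 pred b6: b6 stop@b1
  join b8 pred b7: b7→b4 stop@b1
  DF(b0)=∅
  DF(b1)={b1}
  DF(b2)={b4}
  DF(b3)=∅
  DF(b4)={b6,b8}
  DF(b5)={b6}
  DF(b6)={b1,b8}
  DF(b7)={b8}
  DF(b8)=∅

φ for y: defs {b0,b1}
  DF⁺ = {b1}

Answer: ["b1"]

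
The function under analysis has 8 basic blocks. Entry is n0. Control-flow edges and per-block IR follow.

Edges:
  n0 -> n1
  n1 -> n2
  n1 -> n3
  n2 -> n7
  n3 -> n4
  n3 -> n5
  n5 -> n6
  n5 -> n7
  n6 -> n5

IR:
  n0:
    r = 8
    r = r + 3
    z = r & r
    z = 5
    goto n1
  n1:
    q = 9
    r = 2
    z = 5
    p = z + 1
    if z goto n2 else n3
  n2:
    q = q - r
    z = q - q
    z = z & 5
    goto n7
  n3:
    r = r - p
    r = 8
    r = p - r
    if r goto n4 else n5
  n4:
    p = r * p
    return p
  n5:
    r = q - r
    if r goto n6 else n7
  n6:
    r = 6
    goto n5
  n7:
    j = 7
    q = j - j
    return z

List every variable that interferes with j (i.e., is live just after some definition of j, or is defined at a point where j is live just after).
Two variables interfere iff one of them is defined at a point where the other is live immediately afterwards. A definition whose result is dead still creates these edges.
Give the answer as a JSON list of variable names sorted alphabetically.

Answer: ["z"]

Derivation:
def/use:
  n0: {r,z} / ∅
  n1: {p,q,r,z} / ∅
  n2: {q,z} / {q,r}
  n3: {r} / {p,r}
  n4: {p} / {p,r}
  n5: {r} / {q,r}
  n6: {r} / ∅
  n7: {j,q} / {z}

Live sets:
  n0: in=∅ out=∅
  n1: in=∅ out={p,q,r,z}
  n2: in={q,r} out={z}
  n3: in={p,q,r,z} out={p,q,r,z}
  n4: in={p,r} out=∅
  n5: in={q,r,z} out={q,z}
  n6: in={q,z} out={q,r,z}
  n7: in={z} out=∅

Interference:
  j — {z}
  p — {q,r,z}
  q — {p,r,z}
  r — {p,q,z}
  z — {j,p,q,r}

N(j) = ["z"]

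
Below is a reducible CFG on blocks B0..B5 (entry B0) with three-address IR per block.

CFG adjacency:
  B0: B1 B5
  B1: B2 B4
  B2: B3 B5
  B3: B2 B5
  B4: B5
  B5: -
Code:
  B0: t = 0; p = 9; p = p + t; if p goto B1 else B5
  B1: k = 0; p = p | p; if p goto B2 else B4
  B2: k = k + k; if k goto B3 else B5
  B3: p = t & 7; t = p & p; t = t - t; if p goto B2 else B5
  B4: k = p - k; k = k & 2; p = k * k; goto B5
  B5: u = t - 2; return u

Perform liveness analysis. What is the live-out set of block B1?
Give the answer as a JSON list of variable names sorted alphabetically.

Per-block:
  B0 def {p,t} use ∅
  B1 def {k,p} use {p}
  B2 def {k} use {k}
  B3 def {p,t} use {t}
  B4 def {k,p} use {k,p}
  B5 def {u} use {t}

Liveness:
  B0 li=∅ lo={p,t}
  B1 li={p,t} lo={k,p,t}
  B2 li={k,t} lo={k,t}
  B3 li={k,t} lo={k,t}
  B4 li={k,p,t} lo={t}
  B5 li={t} lo=∅

live-out(B1) = ["k", "p", "t"]

Answer: ["k", "p", "t"]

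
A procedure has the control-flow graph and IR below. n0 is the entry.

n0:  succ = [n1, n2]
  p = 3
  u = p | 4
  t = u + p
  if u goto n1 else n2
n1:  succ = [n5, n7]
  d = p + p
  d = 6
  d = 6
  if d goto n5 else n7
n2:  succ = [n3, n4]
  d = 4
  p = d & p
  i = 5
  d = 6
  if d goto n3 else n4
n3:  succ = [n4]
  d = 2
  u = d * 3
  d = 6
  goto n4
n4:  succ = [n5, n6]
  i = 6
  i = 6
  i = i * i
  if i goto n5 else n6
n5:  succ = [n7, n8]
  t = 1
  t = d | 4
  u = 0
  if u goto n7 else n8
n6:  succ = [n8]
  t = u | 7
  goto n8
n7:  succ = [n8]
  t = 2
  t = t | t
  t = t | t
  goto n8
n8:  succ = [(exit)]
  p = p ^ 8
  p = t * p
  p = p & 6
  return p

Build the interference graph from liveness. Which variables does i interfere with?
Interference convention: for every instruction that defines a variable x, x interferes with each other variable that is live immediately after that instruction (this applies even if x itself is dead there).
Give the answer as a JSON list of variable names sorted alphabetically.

Answer: ["d", "p", "u"]

Derivation:
def/use:
  n0: {p,t,u} / ∅
  n1: {d} / {p}
  n2: {d,i,p} / {p}
  n3: {d,u} / ∅
  n4: {i} / ∅
  n5: {t,u} / {d}
  n6: {t} / {u}
  n7: {t} / ∅
  n8: {p} / {p,t}

Backward fixpoint:
  n0 li=∅ lo={p,u}
  n1 li={p} lo={d,p}
  n2 li={p,u} lo={d,p,u}
  n3 li={p} lo={d,p,u}
  n4 li={d,p,u} lo={d,p,u}
  n5 li={d,p} lo={p,t}
  n6 li={p,u} lo={p,t}
  n7 li={p} lo={p,t}
  n8 li={p,t} lo=∅

Interfere edges:
  d↔{i,p,t,u}
  i↔{d,p,u}
  p↔{d,i,t,u}
  t↔{d,p,u}
  u↔{d,i,p,t}

N(i) = ["d", "p", "u"]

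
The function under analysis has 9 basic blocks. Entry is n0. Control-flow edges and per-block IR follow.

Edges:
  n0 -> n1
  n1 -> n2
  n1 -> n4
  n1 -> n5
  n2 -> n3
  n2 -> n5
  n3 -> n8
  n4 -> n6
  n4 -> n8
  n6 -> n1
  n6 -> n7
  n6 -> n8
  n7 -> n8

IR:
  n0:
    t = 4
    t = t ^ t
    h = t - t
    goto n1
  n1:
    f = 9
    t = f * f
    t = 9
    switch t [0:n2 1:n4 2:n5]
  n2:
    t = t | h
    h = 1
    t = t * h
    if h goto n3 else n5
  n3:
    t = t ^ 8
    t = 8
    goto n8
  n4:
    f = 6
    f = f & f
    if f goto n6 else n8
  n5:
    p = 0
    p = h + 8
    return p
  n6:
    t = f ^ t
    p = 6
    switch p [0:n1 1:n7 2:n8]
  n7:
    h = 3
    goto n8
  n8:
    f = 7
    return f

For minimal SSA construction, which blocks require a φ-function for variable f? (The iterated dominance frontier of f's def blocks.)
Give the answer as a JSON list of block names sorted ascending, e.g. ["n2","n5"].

Answer: ["n1", "n8"]

Analysis:
idom tree: n1←n0 n2←n1 n3←n2 n4←n1 n5←n1 n6←n4 n7←n6 n8←n1
Join-block Dom:
  n1: preds {n0,n6}: {n0} ∩ {n0,n1,n4,n6} = {n0}; idom=n0
  n5: preds {n1,n2}: {n0,n1} ∩ {n0,n1,n2} = {n0,n1}; idom=n1
  n8: preds {n3,n4,n6,n7}: {n0,n1,n2,n3} ∩ {n0,n1,n4} ∩ {n0,n1,n4,n6} ∩ {n0,n1,n4,n6,n7} = {n0,n1}; idom=n1

Frontier:
  n1←n0: walk · to n0
  n1←n6: walk n6→n4→n1 to n0
  n5←n1: walk · to n1
  n5←n2: walk n2 to n1
  n8←n3: walk n3→n2 to n1
  n8←n4: walk n4 to n1
  n8←n6: walk n6→n4 to n1
  n8←n7: walk n7→n6→n4 to n1
  DF(n0)=∅
  DF(n1)={n1}
  DF(n2)={n5,n8}
  DF(n3)={n8}
  DF(n4)={n1,n8}
  DF(n5)=∅
  DF(n6)={n1,n8}
  DF(n7)={n8}
  DF(n8)=∅

φ for f: defs {n1,n4,n8}
  DF⁺ = {n1,n8}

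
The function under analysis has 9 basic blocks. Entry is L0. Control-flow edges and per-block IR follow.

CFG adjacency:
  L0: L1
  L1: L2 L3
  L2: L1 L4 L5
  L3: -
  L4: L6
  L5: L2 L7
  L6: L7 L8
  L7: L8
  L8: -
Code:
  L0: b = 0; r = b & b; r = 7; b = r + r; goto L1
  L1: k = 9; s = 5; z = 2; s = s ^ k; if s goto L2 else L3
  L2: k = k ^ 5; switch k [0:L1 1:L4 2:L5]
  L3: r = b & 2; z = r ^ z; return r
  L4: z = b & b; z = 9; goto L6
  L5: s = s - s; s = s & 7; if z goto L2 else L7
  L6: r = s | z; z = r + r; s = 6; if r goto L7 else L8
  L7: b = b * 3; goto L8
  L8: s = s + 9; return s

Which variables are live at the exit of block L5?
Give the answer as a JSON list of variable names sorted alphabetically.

Answer: ["b", "k", "s", "z"]

Working:
Per-block:
  L0: def={b,r} ue=∅
  L1: def={k,s,z} ue=∅
  L2: def={k} ue={k}
  L3: def={r,z} ue={b,z}
  L4: def={z} ue={b}
  L5: def={s} ue={s,z}
  L6: def={r,s,z} ue={s,z}
  L7: def={b} ue={b}
  L8: def={s} ue={s}

Liveness:
  live L0: ∅→{b}
  live L1: {b}→{b,k,s,z}
  live L2: {b,k,s,z}→{b,k,s,z}
  live L3: {b,z}→∅
  live L4: {b,s}→{b,s,z}
  live L5: {b,k,s,z}→{b,k,s,z}
  live L6: {b,s,z}→{b,s}
  live L7: {b,s}→{s}
  live L8: {s}→∅

live-out(L5) = ["b", "k", "s", "z"]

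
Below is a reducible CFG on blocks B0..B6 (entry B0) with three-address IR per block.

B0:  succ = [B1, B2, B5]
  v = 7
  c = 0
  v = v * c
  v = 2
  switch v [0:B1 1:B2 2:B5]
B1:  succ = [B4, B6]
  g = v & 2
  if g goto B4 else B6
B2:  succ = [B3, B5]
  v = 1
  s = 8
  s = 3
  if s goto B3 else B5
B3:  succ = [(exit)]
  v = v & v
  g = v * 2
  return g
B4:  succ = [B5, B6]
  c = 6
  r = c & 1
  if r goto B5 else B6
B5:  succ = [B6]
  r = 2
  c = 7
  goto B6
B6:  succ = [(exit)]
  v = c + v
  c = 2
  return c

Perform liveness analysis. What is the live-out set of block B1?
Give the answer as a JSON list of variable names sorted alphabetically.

Per-block:
  B0 def {c,v} use ∅
  B1 def {g} use {v}
  B2 def {s,v} use ∅
  B3 def {g,v} use {v}
  B4 def {c,r} use ∅
  B5 def {c,r} use ∅
  B6 def {c,v} use {c,v}

Backward fixpoint:
  live B0: ∅→{c,v}
  live B1: {c,v}→{c,v}
  live B2: ∅→{v}
  live B3: {v}→∅
  live B4: {v}→{c,v}
  live B5: {v}→{c,v}
  live B6: {c,v}→∅

live-out(B1) = ["c", "v"]

Answer: ["c", "v"]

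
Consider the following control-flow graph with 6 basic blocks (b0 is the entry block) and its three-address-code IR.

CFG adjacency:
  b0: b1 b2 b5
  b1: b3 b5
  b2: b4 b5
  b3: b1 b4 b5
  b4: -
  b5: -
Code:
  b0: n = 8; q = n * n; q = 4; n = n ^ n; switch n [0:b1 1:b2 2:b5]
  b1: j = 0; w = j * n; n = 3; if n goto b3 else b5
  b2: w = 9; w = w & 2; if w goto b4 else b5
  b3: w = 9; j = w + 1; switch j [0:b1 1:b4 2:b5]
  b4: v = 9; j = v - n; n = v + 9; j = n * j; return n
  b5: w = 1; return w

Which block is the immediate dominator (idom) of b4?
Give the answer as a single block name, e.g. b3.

idom tree: b1←b0 b2←b0 b3←b1 b4←b0 b5←b0
Join-block Dom:
  b1: preds {b0,b3}: {b0} ∩ {b0,b1,b3} = {b0}; idom=b0
  b4: preds {b2,b3}: {b0,b2} ∩ {b0,b1,b3} = {b0}; idom=b0
  b5: preds {b0,b1,b2,b3}: {b0} ∩ {b0,b1} ∩ {b0,b2} ∩ {b0,b1,b3} = {b0}; idom=b0

idom(b4) = b0

Answer: b0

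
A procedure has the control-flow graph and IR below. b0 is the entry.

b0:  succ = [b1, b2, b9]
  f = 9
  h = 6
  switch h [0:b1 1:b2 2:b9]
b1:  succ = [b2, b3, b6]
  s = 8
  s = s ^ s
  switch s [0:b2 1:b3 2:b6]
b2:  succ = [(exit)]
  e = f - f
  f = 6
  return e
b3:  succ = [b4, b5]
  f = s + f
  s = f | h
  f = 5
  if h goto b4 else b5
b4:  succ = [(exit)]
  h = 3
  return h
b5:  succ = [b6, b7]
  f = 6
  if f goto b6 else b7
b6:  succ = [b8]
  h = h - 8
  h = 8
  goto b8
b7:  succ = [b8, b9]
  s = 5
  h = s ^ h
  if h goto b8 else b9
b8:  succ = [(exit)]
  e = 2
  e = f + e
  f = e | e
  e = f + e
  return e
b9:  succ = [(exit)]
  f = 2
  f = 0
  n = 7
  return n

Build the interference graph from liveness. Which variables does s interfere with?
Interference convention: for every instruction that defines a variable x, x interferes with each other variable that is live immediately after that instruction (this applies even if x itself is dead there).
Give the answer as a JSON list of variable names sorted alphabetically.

Per-block:
  b0 def {f,h} use ∅
  b1 def {s} use ∅
  b2 def {e,f} use {f}
  b3 def {f,s} use {f,h,s}
  b4 def {h} use ∅
  b5 def {f} use ∅
  b6 def {h} use {h}
  b7 def {h,s} use {h}
  b8 def {e,f} use {f}
  b9 def {f,n} use ∅

Liveness:
  live b0: ∅→{f,h}
  live b1: {f,h}→{f,h,s}
  live b2: {f}→∅
  live b3: {f,h,s}→{h}
  live b4: ∅→∅
  live b5: {h}→{f,h}
  live b6: {f,h}→{f}
  live b7: {f,h}→{f}
  live b8: {f}→∅
  live b9: ∅→∅

Conflict graph:
  e — {f}
  f — {e,h,s}
  h — {f,s}
  n — ∅
  s — {f,h}

N(s) = ["f", "h"]

Answer: ["f", "h"]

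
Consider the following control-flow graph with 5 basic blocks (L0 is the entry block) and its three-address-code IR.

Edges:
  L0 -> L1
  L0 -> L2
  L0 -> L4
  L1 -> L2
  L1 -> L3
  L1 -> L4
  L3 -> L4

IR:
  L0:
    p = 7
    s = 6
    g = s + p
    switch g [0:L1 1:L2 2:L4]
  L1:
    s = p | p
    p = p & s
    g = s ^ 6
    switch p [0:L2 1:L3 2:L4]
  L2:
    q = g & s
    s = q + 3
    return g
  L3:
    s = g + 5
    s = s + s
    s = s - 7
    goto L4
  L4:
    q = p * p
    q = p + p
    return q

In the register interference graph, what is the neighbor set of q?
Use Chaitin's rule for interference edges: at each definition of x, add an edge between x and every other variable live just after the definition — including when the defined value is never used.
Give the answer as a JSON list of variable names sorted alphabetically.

Per-block:
  L0: def={g,p,s} ue=∅
  L1: def={g,p,s} ue={p}
  L2: def={q,s} ue={g,s}
  L3: def={s} ue={g}
  L4: def={q} ue={p}

Backward fixpoint:
  live L0: ∅→{g,p,s}
  live L1: {p}→{g,p,s}
  live L2: {g,s}→∅
  live L3: {g,p}→{p}
  live L4: {p}→∅

Conflict graph:
  g — {p,q,s}
  p — {g,q,s}
  q — {g,p}
  s — {g,p}

N(q) = ["g", "p"]

Answer: ["g", "p"]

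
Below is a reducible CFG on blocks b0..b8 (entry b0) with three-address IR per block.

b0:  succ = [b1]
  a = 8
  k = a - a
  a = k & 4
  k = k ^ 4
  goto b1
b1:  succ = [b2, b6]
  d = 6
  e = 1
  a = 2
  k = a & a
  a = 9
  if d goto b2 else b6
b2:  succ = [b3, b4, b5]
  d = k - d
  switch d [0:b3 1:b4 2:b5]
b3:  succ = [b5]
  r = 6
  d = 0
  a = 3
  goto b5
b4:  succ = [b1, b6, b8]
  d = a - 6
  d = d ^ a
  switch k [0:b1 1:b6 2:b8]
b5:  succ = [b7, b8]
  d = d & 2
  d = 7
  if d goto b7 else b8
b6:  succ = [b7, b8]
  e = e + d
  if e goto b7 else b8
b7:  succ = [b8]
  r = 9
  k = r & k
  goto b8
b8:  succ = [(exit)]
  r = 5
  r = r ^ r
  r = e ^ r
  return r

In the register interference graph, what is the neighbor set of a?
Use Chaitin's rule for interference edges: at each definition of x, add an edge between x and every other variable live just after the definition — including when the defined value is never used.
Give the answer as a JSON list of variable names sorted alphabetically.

Block summaries:
  b0 def {a,k} use ∅
  b1 def {a,d,e,k} use ∅
  b2 def {d} use {d,k}
  b3 def {a,d,r} use ∅
  b4 def {d} use {a,k}
  b5 def {d} use {d}
  b6 def {e} use {d,e}
  b7 def {k,r} use {k}
  b8 def {r} use {e}

Liveness:
  live b0: ∅→∅
  live b1: ∅→{a,d,e,k}
  live b2: {a,d,e,k}→{a,d,e,k}
  live b3: {e,k}→{d,e,k}
  live b4: {a,e,k}→{d,e,k}
  live b5: {d,e,k}→{e,k}
  live b6: {d,e,k}→{e,k}
  live b7: {e,k}→{e}
  live b8: {e}→∅

Interference:
  a: {d,e,k}
  d: {a,e,k}
  e: {a,d,k,r}
  k: {a,d,e,r}
  r: {e,k}

N(a) = ["d", "e", "k"]

Answer: ["d", "e", "k"]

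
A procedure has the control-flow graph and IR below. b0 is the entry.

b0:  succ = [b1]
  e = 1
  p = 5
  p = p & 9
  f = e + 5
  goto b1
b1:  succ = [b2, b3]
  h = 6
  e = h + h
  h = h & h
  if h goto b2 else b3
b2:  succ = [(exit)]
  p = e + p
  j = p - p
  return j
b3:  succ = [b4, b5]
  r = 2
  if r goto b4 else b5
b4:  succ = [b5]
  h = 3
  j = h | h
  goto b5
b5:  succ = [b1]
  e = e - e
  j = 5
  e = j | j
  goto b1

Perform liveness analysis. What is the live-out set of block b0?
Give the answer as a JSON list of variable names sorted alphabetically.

Answer: ["p"]

Working:
def/use:
  b0: {e,f,p} / ∅
  b1: {e,h} / ∅
  b2: {j,p} / {e,p}
  b3: {r} / ∅
  b4: {h,j} / ∅
  b5: {e,j} / {e}

Liveness:
  live b0: ∅→{p}
  live b1: {p}→{e,p}
  live b2: {e,p}→∅
  live b3: {e,p}→{e,p}
  live b4: {e,p}→{e,p}
  live b5: {e,p}→{p}

live-out(b0) = ["p"]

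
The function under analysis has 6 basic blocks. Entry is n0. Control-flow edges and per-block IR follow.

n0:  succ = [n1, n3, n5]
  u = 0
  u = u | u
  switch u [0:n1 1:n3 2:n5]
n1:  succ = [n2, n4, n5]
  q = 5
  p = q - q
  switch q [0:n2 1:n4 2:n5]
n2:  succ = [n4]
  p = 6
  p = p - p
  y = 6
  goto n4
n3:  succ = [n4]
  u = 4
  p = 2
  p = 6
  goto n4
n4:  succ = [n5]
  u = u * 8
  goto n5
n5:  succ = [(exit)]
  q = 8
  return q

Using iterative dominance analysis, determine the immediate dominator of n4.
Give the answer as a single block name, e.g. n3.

idom tree: n1←n0 n2←n1 n3←n0 n4←n0 n5←n0
Join-block Dom:
  n4: preds {n1,n2,n3}: {n0,n1} ∩ {n0,n1,n2} ∩ {n0,n3} = {n0}; idom=n0
  n5: preds {n0,n1,n4}: {n0} ∩ {n0,n1} ∩ {n0,n4} = {n0}; idom=n0

idom(n4) = n0

Answer: n0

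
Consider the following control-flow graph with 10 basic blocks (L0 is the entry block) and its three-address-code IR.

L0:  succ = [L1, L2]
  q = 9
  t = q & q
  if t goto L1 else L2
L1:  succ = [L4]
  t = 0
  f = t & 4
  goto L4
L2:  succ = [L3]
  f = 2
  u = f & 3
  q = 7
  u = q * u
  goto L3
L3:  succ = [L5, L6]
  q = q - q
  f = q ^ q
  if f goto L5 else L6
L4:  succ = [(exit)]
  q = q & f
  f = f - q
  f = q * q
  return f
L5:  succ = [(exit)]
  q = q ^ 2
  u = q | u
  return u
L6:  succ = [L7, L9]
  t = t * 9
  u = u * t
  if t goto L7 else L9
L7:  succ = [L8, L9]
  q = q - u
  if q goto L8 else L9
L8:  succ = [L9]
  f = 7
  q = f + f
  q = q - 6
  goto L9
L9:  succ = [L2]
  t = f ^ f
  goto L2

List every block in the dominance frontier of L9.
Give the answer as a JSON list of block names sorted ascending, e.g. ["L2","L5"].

Answer: ["L2"]

Analysis:
idom tree: L1←L0 L2←L0 L3←L2 L4←L1 L5←L3 L6←L3 L7←L6 L8←L7 L9←L6
Dom∩ at merges:
  L2: preds {L0,L9}: {L0} ∩ {L0,L2,L3,L6,L9} = {L0}; idom=L0
  L9: preds {L6,L7,L8}: {L0,L2,L3,L6} ∩ {L0,L2,L3,L6,L7} ∩ {L0,L2,L3,L6,L7,L8} = {L0,L2,L3,L6}; idom=L6

Frontier:
  join L2 pred L0: · stop@L0
  join L2 pred L9: L9→L6→L3→L2 stop@L0
  join L9 pred L6: · stop@L6
  join L9 pred L7: L7 stop@L6
  join L9 pred L8: L8→L7 stop@L6
  DF(L0)=∅
  DF(L1)=∅
  DF(L2)={L2}
  DF(L3)={L2}
  DF(L4)=∅
  DF(L5)=∅
  DF(L6)={L2}
  DF(L7)={L9}
  DF(L8)={L9}
  DF(L9)={L2}

DF(L9) = ["L2"]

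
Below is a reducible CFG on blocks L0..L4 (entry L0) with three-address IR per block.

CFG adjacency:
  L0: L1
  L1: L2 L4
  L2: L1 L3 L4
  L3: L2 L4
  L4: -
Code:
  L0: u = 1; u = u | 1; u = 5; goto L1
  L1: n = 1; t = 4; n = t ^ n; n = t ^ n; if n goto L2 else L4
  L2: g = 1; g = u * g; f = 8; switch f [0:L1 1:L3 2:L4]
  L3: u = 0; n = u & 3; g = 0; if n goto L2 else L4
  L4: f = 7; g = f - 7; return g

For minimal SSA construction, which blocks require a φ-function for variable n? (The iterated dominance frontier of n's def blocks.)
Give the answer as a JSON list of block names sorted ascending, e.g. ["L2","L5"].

Answer: ["L1", "L2", "L4"]

Working:
idom tree: L1←L0 L2←L1 L3←L2 L4←L1
Dom∩ at merges:
  L1: preds {L0,L2}: {L0} ∩ {L0,L1,L2} = {L0}; idom=L0
  L2: preds {L1,L3}: {L0,L1} ∩ {L0,L1,L2,L3} = {L0,L1}; idom=L1
  L4: preds {L1,L2,L3}: {L0,L1} ∩ {L0,L1,L2} ∩ {L0,L1,L2,L3} = {L0,L1}; idom=L1

Frontier:
  L1←L0: walk · to L0
  L1←L2: walk L2→L1 to L0
  L2←L1: walk · to L1
  L2←L3: walk L3→L2 to L1
  L4←L1: walk · to L1
  L4←L2: walk L2 to L1
  L4←L3: walk L3→L2 to L1
  DF(L0)=∅
  DF(L1)={L1}
  DF(L2)={L1,L2,L4}
  DF(L3)={L2,L4}
  DF(L4)=∅

φ for n: defs {L1,L3}
  DF⁺ = {L1,L2,L4}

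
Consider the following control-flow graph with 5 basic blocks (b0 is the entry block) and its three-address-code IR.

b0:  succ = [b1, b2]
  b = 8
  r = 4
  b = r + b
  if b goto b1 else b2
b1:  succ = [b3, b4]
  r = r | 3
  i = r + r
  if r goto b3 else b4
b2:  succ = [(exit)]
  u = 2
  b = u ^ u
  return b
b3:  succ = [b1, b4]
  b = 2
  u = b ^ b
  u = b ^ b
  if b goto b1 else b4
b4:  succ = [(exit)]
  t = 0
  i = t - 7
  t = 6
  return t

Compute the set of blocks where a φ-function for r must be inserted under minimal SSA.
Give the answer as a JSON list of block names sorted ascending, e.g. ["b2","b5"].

Answer: ["b1"]

Working:
idom tree: b1←b0 b2←b0 b3←b1 b4←b1
Dom∩ at merges:
  b1: preds {b0,b3}: {b0} ∩ {b0,b1,b3} = {b0}; idom=b0
  b4: preds {b1,b3}: {b0,b1} ∩ {b0,b1,b3} = {b0,b1}; idom=b1

DF walk-up:
  join b1 pred b0: · stop@b0
  join b1 pred b3: b3→b1 stop@b0
  join b4 pred b1: · stop@b1
  join b4 pred b3: b3 stop@b1
  b0: DF=∅
  b1: DF={b1}
  b2: DF=∅
  b3: DF={b1,b4}
  b4: DF=∅

φ for r: defs {b0,b1}
  DF⁺ = {b1}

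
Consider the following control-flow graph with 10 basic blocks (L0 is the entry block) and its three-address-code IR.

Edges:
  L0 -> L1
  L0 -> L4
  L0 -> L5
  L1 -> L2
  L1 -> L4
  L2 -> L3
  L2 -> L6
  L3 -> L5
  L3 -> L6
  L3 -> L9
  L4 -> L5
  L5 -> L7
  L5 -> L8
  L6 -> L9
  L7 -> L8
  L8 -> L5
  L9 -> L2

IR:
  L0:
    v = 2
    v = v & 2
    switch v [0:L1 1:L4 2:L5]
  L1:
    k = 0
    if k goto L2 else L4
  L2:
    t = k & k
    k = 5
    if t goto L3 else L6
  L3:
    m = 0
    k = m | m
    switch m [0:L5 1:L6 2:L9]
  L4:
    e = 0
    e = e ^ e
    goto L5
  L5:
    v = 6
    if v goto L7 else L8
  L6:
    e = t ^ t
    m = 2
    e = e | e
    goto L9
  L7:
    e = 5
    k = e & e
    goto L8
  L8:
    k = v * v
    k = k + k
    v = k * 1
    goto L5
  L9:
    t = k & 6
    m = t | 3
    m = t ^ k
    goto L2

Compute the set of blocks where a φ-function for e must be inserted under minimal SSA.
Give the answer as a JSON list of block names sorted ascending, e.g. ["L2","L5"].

idom tree: L1←L0 L2←L1 L3←L2 L4←L0 L5←L0 L6←L2 L7←L5 L8←L5 L9←L2
Join-block Dom:
  L2: preds {L1,L9}: {L0,L1} ∩ {L0,L1,L2,L9} = {L0,L1}; idom=L1
  L4: preds {L0,L1}: {L0} ∩ {L0,L1} = {L0}; idom=L0
  L5: preds {L0,L3,L4,L8}: {L0} ∩ {L0,L1,L2,L3} ∩ {L0,L4} ∩ {L0,L5,L8} = {L0}; idom=L0
  L6: preds {L2,L3}: {L0,L1,L2} ∩ {L0,L1,L2,L3} = {L0,L1,L2}; idom=L2
  L8: preds {L5,L7}: {L0,L5} ∩ {L0,L5,L7} = {L0,L5}; idom=L5
  L9: preds {L3,L6}: {L0,L1,L2,L3} ∩ {L0,L1,L2,L6} = {L0,L1,L2}; idom=L2

DF derivation:
  L2←L1: walk · to L1
  L2←L9: walk L9→L2 to L1
  L4←L0: walk · to L0
  L4←L1: walk L1 to L0
  L5←L0: walk · to L0
  L5←L3: walk L3→L2→L1 to L0
  L5←L4: walk L4 to L0
  L5←L8: walk L8→L5 to L0
  L6←L2: walk · to L2
  L6←L3: walk L3 to L2
  L8←L5: walk · to L5
  L8←L7: walk L7 to L5
  L9←L3: walk L3 to L2
  L9←L6: walk L6 to L2
  DF(L0)=∅
  DF(L1)={L4,L5}
  DF(L2)={L2,L5}
  DF(L3)={L5,L6,L9}
  DF(L4)={L5}
  DF(L5)={L5}
  DF(L6)={L9}
  DF(L7)={L8}
  DF(L8)={L5}
  DF(L9)={L2}

φ for e: defs {L4,L6,L7}
  DF⁺ = {L2,L5,L8,L9}

Answer: ["L2", "L5", "L8", "L9"]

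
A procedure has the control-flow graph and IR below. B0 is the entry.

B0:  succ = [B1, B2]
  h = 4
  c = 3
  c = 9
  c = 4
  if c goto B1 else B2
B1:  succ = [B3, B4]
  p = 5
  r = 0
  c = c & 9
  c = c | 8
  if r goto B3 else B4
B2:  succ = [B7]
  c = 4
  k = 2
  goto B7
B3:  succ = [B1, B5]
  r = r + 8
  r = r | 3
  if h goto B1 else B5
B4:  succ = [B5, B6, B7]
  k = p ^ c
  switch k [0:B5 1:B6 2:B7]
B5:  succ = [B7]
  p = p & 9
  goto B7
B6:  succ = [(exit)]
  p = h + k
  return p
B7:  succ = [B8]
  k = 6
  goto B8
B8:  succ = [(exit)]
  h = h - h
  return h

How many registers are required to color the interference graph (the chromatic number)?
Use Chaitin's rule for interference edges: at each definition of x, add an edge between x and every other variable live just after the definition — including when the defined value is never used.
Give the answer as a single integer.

Per-block:
  B0: {c,h} / ∅
  B1: {c,p,r} / {c}
  B2: {c,k} / ∅
  B3: {r} / {h,r}
  B4: {k} / {c,p}
  B5: {p} / {p}
  B6: {p} / {h,k}
  B7: {k} / ∅
  B8: {h} / {h}

Backward fixpoint:
  B0: in=∅ out={c,h}
  B1: in={c,h} out={c,h,p,r}
  B2: in={h} out={h}
  B3: in={c,h,p,r} out={c,h,p}
  B4: in={c,h,p} out={h,k,p}
  B5: in={h,p} out={h}
  B6: in={h,k} out=∅
  B7: in={h} out={h}
  B8: in={h} out=∅

Interfere edges:
  c↔{h,p,r}
  h↔{c,k,p,r}
  k↔{h,p}
  p↔{c,h,k,r}
  r↔{c,h,p}

Chromatic number:
  lower bound: {c,h,p,r} mutually conflict ⇒ χ ≥ 4
  assign c→c2 h→c0 k→c2 p→c1 r→c3 — no edge inside a register ⇒ χ ≤ 4
  χ = 4

Answer: 4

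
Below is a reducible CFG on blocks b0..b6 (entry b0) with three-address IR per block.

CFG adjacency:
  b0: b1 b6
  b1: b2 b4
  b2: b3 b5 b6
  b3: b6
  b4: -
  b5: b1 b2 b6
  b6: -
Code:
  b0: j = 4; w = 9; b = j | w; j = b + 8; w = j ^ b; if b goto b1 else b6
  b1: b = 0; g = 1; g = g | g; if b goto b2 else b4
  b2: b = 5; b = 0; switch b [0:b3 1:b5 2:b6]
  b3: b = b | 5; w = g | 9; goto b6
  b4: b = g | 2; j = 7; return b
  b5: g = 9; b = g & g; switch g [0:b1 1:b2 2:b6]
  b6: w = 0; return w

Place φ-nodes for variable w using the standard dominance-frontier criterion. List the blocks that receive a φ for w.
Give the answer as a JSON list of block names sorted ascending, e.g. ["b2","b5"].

Answer: ["b6"]

Derivation:
idom tree: b1←b0 b2←b1 b3←b2 b4←b1 b5←b2 b6←b0
Join-block Dom:
  b1: preds {b0,b5}: {b0} ∩ {b0,b1,b2,b5} = {b0}; idom=b0
  b2: preds {b1,b5}: {b0,b1} ∩ {b0,b1,b2,b5} = {b0,b1}; idom=b1
  b6: preds {b0,b2,b3,b5}: {b0} ∩ {b0,b1,b2} ∩ {b0,b1,b2,b3} ∩ {b0,b1,b2,b5} = {b0}; idom=b0

Frontier:
  b1←b0: walk · to b0
  b1←b5: walk b5→b2→b1 to b0
  b2←b1: walk · to b1
  b2←b5: walk b5→b2 to b1
  b6←b0: walk · to b0
  b6←b2: walk b2→b1 to b0
  b6←b3: walk b3→b2→b1 to b0
  b6←b5: walk b5→b2→b1 to b0
  b0 → ∅
  b1 → {b1,b6}
  b2 → {b1,b2,b6}
  b3 → {b6}
  b4 → ∅
  b5 → {b1,b2,b6}
  b6 → ∅

φ for w: defs {b0,b3,b6}
  DF⁺ = {b6}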